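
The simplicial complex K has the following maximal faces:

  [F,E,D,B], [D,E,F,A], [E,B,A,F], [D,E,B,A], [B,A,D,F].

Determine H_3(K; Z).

Take the total order A < B < D < E < F on the vertex set. Then K (dimension 3) consists of the simplices:

  0-simplices (5): A, B, D, E, F
  1-simplices (10): AB, AD, AE, AF, BD, BE, BF, DE, DF, EF
  2-simplices (10): ABD, ABE, ABF, ADE, ADF, AEF, BDE, BDF, BEF, DEF
  3-simplices (5): ABDE, ABDF, ABEF, ADEF, BDEF

giving chain groups C_0 ≅ Z^5, C_1 ≅ Z^10, C_2 ≅ Z^10, C_3 ≅ Z^5.

∂_1: C_1 → C_0 sends each edge [p,q] (with p < q) to q − p. For instance
  ∂BF = F − B.
As a 5×10 matrix over Z this has rank 4, with invariant factors (1,1,1,1).

∂_2: C_2 → C_1 sends each 2-simplex [p,q,r] to [q,r] − [p,r] + [p,q]. For instance
  ∂BDF = DF − BF + BD,
  ∂BDE = DE − BE + BD.
As a 10×10 matrix over Z this has rank 6, with invariant factors (1,1,1,1,1,1).

∂_3: C_3 → C_2 sends each 3-simplex σ to the alternating sum Σ_i (−1)^i (σ with its i-th vertex removed). For instance
  ∂ABEF = BEF − AEF + ABF − ABE,
  ∂BDEF = DEF − BEF + BDF − BDE.
As a 10×5 matrix over Z this has rank 4, with invariant factors (1,1,1,1).

Reading off H_k = ker ∂_k / im ∂_{k+1}:

  H_3: rank ker ∂_3 − rank ∂_4 = (5 − 4) − 0 = 1, and there is no ∂_4, so H_3 ≅ Z.

(K is a triangulation of the 3-sphere S^3.)

H_3 = Z.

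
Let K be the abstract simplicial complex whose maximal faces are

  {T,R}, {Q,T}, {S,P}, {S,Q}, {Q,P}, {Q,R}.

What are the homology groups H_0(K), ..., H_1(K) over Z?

K has 5 vertices, 6 edges.
rank ∂_0 = 0, rank ∂_1 = 4 ⇒ b_0 = 5 − 0 − 4 = 1; all invariant factors of ∂_1 are 1 so no torsion. So H_0 ≅ Z.
rank ∂_1 = 4, rank ∂_2 = 0 ⇒ b_1 = 6 − 4 − 0 = 2. So H_1 ≅ Z^2.

H_0 ≅ Z,  H_1 ≅ Z^2.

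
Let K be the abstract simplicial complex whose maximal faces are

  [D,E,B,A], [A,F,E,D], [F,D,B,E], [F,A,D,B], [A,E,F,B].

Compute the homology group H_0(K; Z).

H_0 = Z.

We work with the vertex ordering A < B < D < E < F. The simplices of K, each written with vertices in increasing order, are:

  0-simplices (5): A, B, D, E, F
  1-simplices (10): AB, AD, AE, AF, BD, BE, BF, DE, DF, EF
  2-simplices (10): ABD, ABE, ABF, ADE, ADF, AEF, BDE, BDF, BEF, DEF
  3-simplices (5): ABDE, ABDF, ABEF, ADEF, BDEF

Hence C_0 ≅ Z^5, C_1 ≅ Z^10, C_2 ≅ Z^10, C_3 ≅ Z^5.

The boundary map ∂_1: C_1 → C_0 sends each edge [p,q] (with p < q) to q − p. For instance
  ∂AE = E − A.
The resulting 5×10 matrix has rank 4, and its Smith normal form has invariant factors (1,1,1,1).

∂_2: C_2 → C_1 sends each 2-simplex [p,q,r] to [q,r] − [p,r] + [p,q]. For instance
  ∂ABD = BD − AD + AB,
  ∂ABF = BF − AF + AB.
As a 10×10 matrix over Z this has rank 6, with invariant factors (1,1,1,1,1,1).

∂_3: C_3 → C_2 sends each 3-simplex σ to the alternating sum Σ_i (−1)^i (σ with its i-th vertex removed). For instance
  ∂ABDF = BDF − ADF + ABF − ABD,
  ∂BDEF = DEF − BEF + BDF − BDE.
The 10×5 boundary matrix has rank 4 and Smith normal form diag(1,1,1,1).

From H_k ≅ ker(∂_k) / im(∂_{k+1}) we obtain:

  H_0: rank C_0 − rank ∂_1 = 5 − 4 = 1, and the invariant factors of ∂_1 are all 1, so H_0 ≅ Z.

(K is a triangulation of the 3-sphere S^3.)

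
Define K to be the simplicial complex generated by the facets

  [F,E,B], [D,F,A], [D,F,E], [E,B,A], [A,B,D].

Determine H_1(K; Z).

H_1 ≅ Z.

Fix the vertex order A < B < D < E < F and write every simplex with vertices in increasing order. Then dim K = 2 and the simplices of K are:

  0-simplices (5): A, B, D, E, F
  1-simplices (10): AB, AD, AE, AF, BD, BE, BF, DE, DF, EF
  2-simplices (5): ABD, ABE, ADF, BEF, DEF

giving chain groups C_0 ≅ Z^5, C_1 ≅ Z^10, C_2 ≅ Z^5.

∂_1: C_1 → C_0 sends each edge [p,q] (with p < q) to q − p. For instance
  ∂BE = E − B.
The 5×10 boundary matrix has rank 4 and Smith normal form diag(1,1,1,1).

Boundary ∂_2: C_2 → C_1 maps a triangle to the signed sum of its edges. For instance
  ∂BEF = EF − BF + BE,
  ∂ABD = BD − AD + AB.
The 10×5 boundary matrix has rank 5 and Smith normal form diag(1,1,1,1,1).

Reading off H_k = ker ∂_k / im ∂_{k+1}:

  H_1: rank ker ∂_1 − rank ∂_2 = (10 − 4) − 5 = 1, and the invariant factors of ∂_2 are all 1, so H_1 = Z.

(K is a triangulation of the Möbius band.)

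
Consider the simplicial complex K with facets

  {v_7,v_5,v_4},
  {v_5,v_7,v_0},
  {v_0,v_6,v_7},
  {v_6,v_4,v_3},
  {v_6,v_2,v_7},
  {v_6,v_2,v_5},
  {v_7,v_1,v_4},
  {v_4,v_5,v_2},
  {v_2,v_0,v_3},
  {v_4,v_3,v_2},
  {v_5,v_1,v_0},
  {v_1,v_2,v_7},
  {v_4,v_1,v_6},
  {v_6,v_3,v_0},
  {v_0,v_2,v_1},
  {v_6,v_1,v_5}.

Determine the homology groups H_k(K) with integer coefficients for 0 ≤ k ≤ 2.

H_0 = Z,  H_1 = Z^2,  H_2 = Z.

Take the total order v_0 < v_1 < v_2 < v_3 < v_4 < v_5 < v_6 < v_7 on the vertex set. Then K (dimension 2) consists of the simplices:

  0-simplices (8): [v_0], [v_1], [v_2], [v_3], [v_4], [v_5], [v_6], [v_7]
  1-simplices (24): (24 of them)
  2-simplices (16): (16 of them)

so the chain groups are C_0 ≅ Z^8, C_1 ≅ Z^24, C_2 ≅ Z^16.

Boundary ∂_1: C_1 → C_0 sends each edge [p,q] (with p < q) to q − p.
As a 8×24 matrix over Z this has rank 7, with invariant factors (1,1,1,1,1,1,1).

∂_2: C_2 → C_1 sends each 2-simplex [p,q,r] to [q,r] − [p,r] + [p,q]. For instance
  ∂[v_0,v_5,v_7] = [v_5,v_7] − [v_0,v_7] + [v_0,v_5],
  ∂[v_1,v_4,v_6] = [v_4,v_6] − [v_1,v_6] + [v_1,v_4].
As a 24×16 matrix over Z this has rank 15, with invariant factors (1,1,1,1,1,1,1,1,1,1,1,1,1,1,1).

From H_k ≅ ker(∂_k) / im(∂_{k+1}) we obtain:

  H_0: rank C_0 − rank ∂_1 = 8 − 7 = 1, and the invariant factors of ∂_1 are all 1, so H_0 = Z.
  H_1: rank ker ∂_1 − rank ∂_2 = (24 − 7) − 15 = 2, and the invariant factors of ∂_2 are all 1, so H_1 = Z^2.
  H_2: rank ker ∂_2 − rank ∂_3 = (16 − 15) − 0 = 1, and there is no ∂_3, so H_2 = Z.

As a check, the Euler characteristic is 8 − 24 + 16 = 0, which agrees with 1 − 2 + 1 = 0.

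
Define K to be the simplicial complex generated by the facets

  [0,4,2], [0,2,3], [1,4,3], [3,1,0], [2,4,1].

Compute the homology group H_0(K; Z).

H_0 = Z.

Fix the vertex order 0 < 1 < 2 < 3 < 4 and write every simplex with vertices in increasing order. Then dim K = 2 and the simplices of K are:

  0-simplices (5): [0], [1], [2], [3], [4]
  1-simplices (10): [0,1], [0,2], [0,3], [0,4], [1,2], [1,3], [1,4], [2,3], [2,4], [3,4]
  2-simplices (5): [0,1,3], [0,2,3], [0,2,4], [1,2,4], [1,3,4]

giving chain groups C_0 ≅ Z^5, C_1 ≅ Z^10, C_2 ≅ Z^5.

Boundary ∂_1: C_1 → C_0 sends each edge [p,q] (with p < q) to q − p. For instance
  ∂[0,2] = [2] − [0].
The resulting 5×10 matrix has rank 4, and its Smith normal form has invariant factors (1,1,1,1).

∂_2: C_2 → C_1 acts by ∂[p,q,r] = [q,r] − [p,r] + [p,q]. For instance
  ∂[1,2,4] = [2,4] − [1,4] + [1,2],
  ∂[0,1,3] = [1,3] − [0,3] + [0,1].
The 10×5 boundary matrix has rank 5 and Smith normal form diag(1,1,1,1,1).

Computing H_k = (kernel of ∂_k) / (image of ∂_{k+1}):

  H_0: rank C_0 − rank ∂_1 = 5 − 4 = 1, and the invariant factors of ∂_1 are all 1, so H_0 ≅ Z.

(K is a triangulation of the Möbius band.)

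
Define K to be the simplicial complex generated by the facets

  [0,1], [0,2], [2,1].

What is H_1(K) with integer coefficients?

H_1 ≅ Z.

Take the total order 0 < 1 < 2 on the vertex set. Then K (dimension 1) consists of the simplices:

  0-simplices (3): [0], [1], [2]
  1-simplices (3): [0,1], [0,2], [1,2]

Hence C_0 ≅ Z^3, C_1 ≅ Z^3.

Boundary ∂_1: C_1 → C_0 maps an edge to its endpoints' difference, ∂[p,q] = q − p. For instance
  ∂[0,2] = [2] − [0].
The 3×3 boundary matrix has rank 2 and Smith normal form diag(1,1).

Reading off H_k = ker ∂_k / im ∂_{k+1}:

  H_1: rank ker ∂_1 − rank ∂_2 = (3 − 2) − 0 = 1, and there is no ∂_2, so H_1 = Z.

(K is a triangulation of the circle S^1.)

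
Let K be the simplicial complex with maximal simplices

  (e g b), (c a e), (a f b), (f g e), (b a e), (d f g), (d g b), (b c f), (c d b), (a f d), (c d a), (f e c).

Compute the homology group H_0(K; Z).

H_0 ≅ Z.

We work with the vertex ordering a < b < c < d < e < f < g. The simplices of K, each written with vertices in increasing order, are:

  0-simplices (7): a, b, c, d, e, f, g
  1-simplices (18): ab, ac, ad, ae, af, bc, bd, be, bf, bg, cd, ce, cf, df, dg, ef, eg, fg
  2-simplices (12): abe, abf, acd, ace, adf, bcd, bcf, bdg, beg, cef, dfg, efg

Hence C_0 ≅ Z^7, C_1 ≅ Z^18, C_2 ≅ Z^12.

Boundary ∂_1: C_1 → C_0 sends each edge [p,q] (with p < q) to q − p. For instance
  ∂fg = g − f.
As a 7×18 matrix over Z this has rank 6, with invariant factors (1,1,1,1,1,1).

∂_2: C_2 → C_1 sends each 2-simplex [p,q,r] to [q,r] − [p,r] + [p,q]. For instance
  ∂bcf = cf − bf + bc,
  ∂cef = ef − cf + ce.
The 18×12 boundary matrix has rank 12 and Smith normal form diag(1,1,1,1,1,1,1,1,1,1,1,2).

Computing H_k = (kernel of ∂_k) / (image of ∂_{k+1}):

  H_0: rank C_0 − rank ∂_1 = 7 − 6 = 1, and the invariant factors of ∂_1 are all 1, so H_0 ≅ Z.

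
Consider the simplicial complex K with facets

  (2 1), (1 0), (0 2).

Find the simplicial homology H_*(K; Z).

Take the total order 0 < 1 < 2 on the vertex set. Then K (dimension 1) consists of the simplices:

  0-simplices (3): [0], [1], [2]
  1-simplices (3): [0,1], [0,2], [1,2]

giving chain groups C_0 ≅ Z^3, C_1 ≅ Z^3.

Boundary ∂_1: C_1 → C_0 sends each edge [p,q] (with p < q) to q − p. For instance
  ∂[1,2] = [2] − [1].
As a 3×3 matrix over Z this has rank 2, with invariant factors (1,1).

From H_k ≅ ker(∂_k) / im(∂_{k+1}) we obtain:

  H_0: rank C_0 − rank ∂_1 = 3 − 2 = 1, and the invariant factors of ∂_1 are all 1, so H_0 ≅ Z.
  H_1: rank ker ∂_1 − rank ∂_2 = (3 − 2) − 0 = 1, and there is no ∂_2, so H_1 ≅ Z.

As a check, the Euler characteristic is 3 − 3 = 0, which agrees with 1 − 1 = 0.
(K is a triangulation of the circle S^1.)

H_0 ≅ Z,  H_1 ≅ Z.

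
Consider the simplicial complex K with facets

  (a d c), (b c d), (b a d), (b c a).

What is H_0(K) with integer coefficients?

H_0 ≅ Z.

Fix the vertex order a < b < c < d and write every simplex with vertices in increasing order. Then dim K = 2 and the simplices of K are:

  0-simplices (4): a, b, c, d
  1-simplices (6): ab, ac, ad, bc, bd, cd
  2-simplices (4): abc, abd, acd, bcd

giving chain groups C_0 ≅ Z^4, C_1 ≅ Z^6, C_2 ≅ Z^4.

∂_1: C_1 → C_0 maps an edge to its endpoints' difference, ∂[p,q] = q − p.
The 4×6 boundary matrix has rank 3 and Smith normal form diag(1,1,1).

Boundary ∂_2: C_2 → C_1 maps a triangle to the signed sum of its edges. For instance
  ∂abd = bd − ad + ab,
  ∂bcd = cd − bd + bc.
The resulting 6×4 matrix has rank 3, and its Smith normal form has invariant factors (1,1,1).

Computing H_k = (kernel of ∂_k) / (image of ∂_{k+1}):

  H_0: rank C_0 − rank ∂_1 = 4 − 3 = 1, and the invariant factors of ∂_1 are all 1, so H_0 = Z.

(K is a triangulation of the 2-sphere S^2.)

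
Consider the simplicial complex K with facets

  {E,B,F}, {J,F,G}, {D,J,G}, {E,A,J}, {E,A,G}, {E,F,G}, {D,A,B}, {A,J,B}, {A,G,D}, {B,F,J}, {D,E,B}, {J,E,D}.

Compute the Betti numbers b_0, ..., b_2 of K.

b_0 = 1, b_1 = 0, b_2 = 0.

We work with the vertex ordering A < B < D < E < F < G < J. The simplices of K, each written with vertices in increasing order, are:

  0-simplices (7): A, B, D, E, F, G, J
  1-simplices (18): AB, AD, AE, AG, AJ, BD, BE, BF, BJ, DE, DG, DJ, EF, EG, EJ, FG, FJ, GJ
  2-simplices (12): ABD, ABJ, ADG, AEG, AEJ, BDE, BEF, BFJ, DEJ, DGJ, EFG, FGJ

giving chain groups C_0 ≅ Z^7, C_1 ≅ Z^18, C_2 ≅ Z^12.

∂_1: C_1 → C_0 sends each edge [p,q] (with p < q) to q − p.
The 7×18 boundary matrix has rank 6 and Smith normal form diag(1,1,1,1,1,1).

The boundary map ∂_2: C_2 → C_1 acts by ∂[p,q,r] = [q,r] − [p,r] + [p,q]. For instance
  ∂BFJ = FJ − BJ + BF,
  ∂DGJ = GJ − DJ + DG.
This gives a 18×12 integer matrix of rank 12; reducing to Smith normal form yields diagonal entries (1,1,1,1,1,1,1,1,1,1,1,2).

Now H_k = ker ∂_k / im ∂_{k+1}, so:

  H_0: rank C_0 − rank ∂_1 = 7 − 6 = 1, and the invariant factors of ∂_1 are all 1, so H_0 ≅ Z.
  H_1: rank ker ∂_1 − rank ∂_2 = (18 − 6) − 12 = 0, and ∂_2 has invariant factor 2 > 1, so H_1 ≅ Z/2.
  H_2: rank ker ∂_2 − rank ∂_3 = (12 − 12) − 0 = 0, and there is no ∂_3, so H_2 ≅ 0.

As a check, the Euler characteristic is 7 − 18 + 12 = 1, which agrees with 1 − 0 + 0 = 1.

Hence the Betti numbers are b_0 = 1, b_1 = 0, b_2 = 0.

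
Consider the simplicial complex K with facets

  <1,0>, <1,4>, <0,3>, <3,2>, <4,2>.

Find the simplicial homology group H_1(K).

H_1 = Z.

Order the vertices as 0 < 1 < 2 < 3 < 4. Listing each simplex with vertices in this order, K has dimension 1 with simplices:

  0-simplices (5): [0], [1], [2], [3], [4]
  1-simplices (5): [0,1], [0,3], [1,4], [2,3], [2,4]

giving chain groups C_0 ≅ Z^5, C_1 ≅ Z^5.

∂_1: C_1 → C_0 maps an edge to its endpoints' difference, ∂[p,q] = q − p.
The resulting 5×5 matrix has rank 4, and its Smith normal form has invariant factors (1,1,1,1).

Computing H_k = (kernel of ∂_k) / (image of ∂_{k+1}):

  H_1: rank ker ∂_1 − rank ∂_2 = (5 − 4) − 0 = 1, and there is no ∂_2, so H_1 ≅ Z.

(K is a triangulation of the circle S^1.)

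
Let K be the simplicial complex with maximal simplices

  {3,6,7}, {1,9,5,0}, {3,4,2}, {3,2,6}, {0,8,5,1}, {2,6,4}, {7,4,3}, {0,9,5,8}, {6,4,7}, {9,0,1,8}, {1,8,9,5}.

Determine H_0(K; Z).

Order the vertices as 0 < 1 < 2 < 3 < 4 < 5 < 6 < 7 < 8 < 9. Listing each simplex with vertices in this order, K has dimension 3 with simplices:

  0-simplices (10): [0], [1], [2], [3], [4], [5], [6], [7], [8], [9]
  1-simplices (19): [0,1], [0,5], [0,8], [0,9], [1,5], [1,8], [1,9], [2,3], [2,4], [2,6], [3,4], [3,6], [3,7], [4,6], [4,7], [5,8], [5,9], [6,7], [8,9]
  2-simplices (16): [0,1,5], [0,1,8], [0,1,9], [0,5,8], [0,5,9], [0,8,9], [1,5,8], [1,5,9], [1,8,9], [2,3,4], [2,3,6], [2,4,6], [3,4,7], [3,6,7], [4,6,7], [5,8,9]
  3-simplices (5): [0,1,5,8], [0,1,5,9], [0,1,8,9], [0,5,8,9], [1,5,8,9]

Hence C_0 ≅ Z^10, C_1 ≅ Z^19, C_2 ≅ Z^16, C_3 ≅ Z^5.

∂_1: C_1 → C_0 maps an edge to its endpoints' difference, ∂[p,q] = q − p. For instance
  ∂[1,5] = [5] − [1].
The 10×19 boundary matrix has rank 8 and Smith normal form diag(1,1,1,1,1,1,1,1).

The boundary map ∂_2: C_2 → C_1 acts by ∂[p,q,r] = [q,r] − [p,r] + [p,q]. For instance
  ∂[2,3,6] = [3,6] − [2,6] + [2,3],
  ∂[1,5,8] = [5,8] − [1,8] + [1,5].
As a 19×16 matrix over Z this has rank 11, with invariant factors (1,1,1,1,1,1,1,1,1,1,1).

The boundary map ∂_3: C_3 → C_2 sends each 3-simplex σ to the alternating sum Σ_i (−1)^i (σ with its i-th vertex removed). For instance
  ∂[0,1,5,8] = [1,5,8] − [0,5,8] + [0,1,8] − [0,1,5],
  ∂[1,5,8,9] = [5,8,9] − [1,8,9] + [1,5,9] − [1,5,8].
The 16×5 boundary matrix has rank 4 and Smith normal form diag(1,1,1,1).

Computing H_k = (kernel of ∂_k) / (image of ∂_{k+1}):

  H_0: rank C_0 − rank ∂_1 = 10 − 8 = 2, and the invariant factors of ∂_1 are all 1, so H_0 = Z^2.

H_0 ≅ Z^2.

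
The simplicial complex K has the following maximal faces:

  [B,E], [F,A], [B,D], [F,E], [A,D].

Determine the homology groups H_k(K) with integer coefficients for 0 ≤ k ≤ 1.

Take the total order A < B < D < E < F on the vertex set. Then K (dimension 1) consists of the simplices:

  0-simplices (5): A, B, D, E, F
  1-simplices (5): AD, AF, BD, BE, EF

giving chain groups C_0 ≅ Z^5, C_1 ≅ Z^5.

∂_1: C_1 → C_0 maps an edge to its endpoints' difference, ∂[p,q] = q − p. For instance
  ∂BD = D − B.
As a 5×5 matrix over Z this has rank 4, with invariant factors (1,1,1,1).

Now H_k = ker ∂_k / im ∂_{k+1}, so:

  H_0: rank C_0 − rank ∂_1 = 5 − 4 = 1, and the invariant factors of ∂_1 are all 1, so H_0 = Z.
  H_1: rank ker ∂_1 − rank ∂_2 = (5 − 4) − 0 = 1, and there is no ∂_2, so H_1 = Z.

(K is a triangulation of the circle S^1.)

H_0 ≅ Z,  H_1 ≅ Z.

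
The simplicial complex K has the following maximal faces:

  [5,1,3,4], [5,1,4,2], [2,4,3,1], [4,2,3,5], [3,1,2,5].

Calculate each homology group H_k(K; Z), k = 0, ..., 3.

H_0 ≅ Z,  H_1 = 0,  H_2 = 0,  H_3 ≅ Z.

We work with the vertex ordering 1 < 2 < 3 < 4 < 5. The simplices of K, each written with vertices in increasing order, are:

  0-simplices (5): [1], [2], [3], [4], [5]
  1-simplices (10): [1,2], [1,3], [1,4], [1,5], [2,3], [2,4], [2,5], [3,4], [3,5], [4,5]
  2-simplices (10): [1,2,3], [1,2,4], [1,2,5], [1,3,4], [1,3,5], [1,4,5], [2,3,4], [2,3,5], [2,4,5], [3,4,5]
  3-simplices (5): [1,2,3,4], [1,2,3,5], [1,2,4,5], [1,3,4,5], [2,3,4,5]

so the chain groups are C_0 ≅ Z^5, C_1 ≅ Z^10, C_2 ≅ Z^10, C_3 ≅ Z^5.

Boundary ∂_1: C_1 → C_0 maps an edge to its endpoints' difference, ∂[p,q] = q − p. For instance
  ∂[1,4] = [4] − [1].
As a 5×10 matrix over Z this has rank 4, with invariant factors (1,1,1,1).

Boundary ∂_2: C_2 → C_1 sends each 2-simplex [p,q,r] to [q,r] − [p,r] + [p,q]. For instance
  ∂[3,4,5] = [4,5] − [3,5] + [3,4],
  ∂[1,3,5] = [3,5] − [1,5] + [1,3].
As a 10×10 matrix over Z this has rank 6, with invariant factors (1,1,1,1,1,1).

Boundary ∂_3: C_3 → C_2 sends each 3-simplex σ to the alternating sum Σ_i (−1)^i (σ with its i-th vertex removed). For instance
  ∂[1,3,4,5] = [3,4,5] − [1,4,5] + [1,3,5] − [1,3,4],
  ∂[1,2,3,4] = [2,3,4] − [1,3,4] + [1,2,4] − [1,2,3].
The resulting 10×5 matrix has rank 4, and its Smith normal form has invariant factors (1,1,1,1).

Now H_k = ker ∂_k / im ∂_{k+1}, so:

  H_0: rank C_0 − rank ∂_1 = 5 − 4 = 1, and the invariant factors of ∂_1 are all 1, so H_0 ≅ Z.
  H_1: rank ker ∂_1 − rank ∂_2 = (10 − 4) − 6 = 0, and the invariant factors of ∂_2 are all 1, so H_1 ≅ 0.
  H_2: rank ker ∂_2 − rank ∂_3 = (10 − 6) − 4 = 0, and the invariant factors of ∂_3 are all 1, so H_2 ≅ 0.
  H_3: rank ker ∂_3 − rank ∂_4 = (5 − 4) − 0 = 1, and there is no ∂_4, so H_3 ≅ Z.

As a check, the Euler characteristic is 5 − 10 + 10 − 5 = 0, which agrees with 1 − 0 + 0 − 1 = 0.
(K is a triangulation of the 3-sphere S^3.)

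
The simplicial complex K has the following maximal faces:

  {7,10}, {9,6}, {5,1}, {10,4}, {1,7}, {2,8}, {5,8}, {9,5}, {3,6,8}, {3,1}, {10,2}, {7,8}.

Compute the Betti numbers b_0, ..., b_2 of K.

b_0 = 1, b_1 = 4, b_2 = 0.

K has 10 vertices, 14 edges, 1 triangle.
rank ∂_0 = 0, rank ∂_1 = 9 ⇒ b_0 = 10 − 0 − 9 = 1; all invariant factors of ∂_1 are 1 so no torsion. So H_0 ≅ Z.
rank ∂_1 = 9, rank ∂_2 = 1 ⇒ b_1 = 14 − 9 − 1 = 4; all invariant factors of ∂_2 are 1 so no torsion. So H_1 ≅ Z^4.
rank ∂_2 = 1, rank ∂_3 = 0 ⇒ b_2 = 1 − 1 − 0 = 0. So H_2 ≅ 0.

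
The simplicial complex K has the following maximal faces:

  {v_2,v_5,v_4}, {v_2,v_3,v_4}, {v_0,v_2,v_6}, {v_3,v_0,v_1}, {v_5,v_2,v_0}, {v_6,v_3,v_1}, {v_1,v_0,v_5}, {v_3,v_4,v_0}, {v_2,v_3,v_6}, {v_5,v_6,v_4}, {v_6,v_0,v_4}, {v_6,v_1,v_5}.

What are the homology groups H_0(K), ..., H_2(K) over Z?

K has 7 vertices, 18 edges, 12 triangles.
rank ∂_0 = 0, rank ∂_1 = 6 ⇒ b_0 = 7 − 0 − 6 = 1; all invariant factors of ∂_1 are 1 so no torsion. So H_0 ≅ Z.
rank ∂_1 = 6, rank ∂_2 = 12 ⇒ b_1 = 18 − 6 − 12 = 0; ∂_2 has invariant factor(s) [2] giving torsion. So H_1 ≅ Z/2.
rank ∂_2 = 12, rank ∂_3 = 0 ⇒ b_2 = 12 − 12 − 0 = 0. So H_2 ≅ 0.

H_0 ≅ Z,  H_1 ≅ Z/2,  H_2 = 0.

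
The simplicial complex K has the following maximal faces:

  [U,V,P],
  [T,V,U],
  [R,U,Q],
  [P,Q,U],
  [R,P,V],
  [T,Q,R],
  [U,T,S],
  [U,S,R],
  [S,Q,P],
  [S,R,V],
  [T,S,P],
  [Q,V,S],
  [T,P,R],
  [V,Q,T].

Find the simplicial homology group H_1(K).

H_1 = Z^2.

Take the total order P < Q < R < S < T < U < V on the vertex set. Then K (dimension 2) consists of the simplices:

  0-simplices (7): P, Q, R, S, T, U, V
  1-simplices (21): PQ, PR, PS, PT, PU, PV, QR, QS, QT, QU, QV, RS, RT, RU, RV, ST, SU, SV, TU, TV, UV
  2-simplices (14): PQS, PQU, PRT, PRV, PST, PUV, QRT, QRU, QSV, QTV, RSU, RSV, STU, TUV

so the chain groups are C_0 ≅ Z^7, C_1 ≅ Z^21, C_2 ≅ Z^14.

Boundary ∂_1: C_1 → C_0 is given by ∂[p,q] = [q] − [p]. For instance
  ∂RS = S − R.
As a 7×21 matrix over Z this has rank 6, with invariant factors (1,1,1,1,1,1).

Boundary ∂_2: C_2 → C_1 acts by ∂[p,q,r] = [q,r] − [p,r] + [p,q]. For instance
  ∂RSV = SV − RV + RS,
  ∂RSU = SU − RU + RS.
The 21×14 boundary matrix has rank 13 and Smith normal form diag(1,1,1,1,1,1,1,1,1,1,1,1,1).

Reading off H_k = ker ∂_k / im ∂_{k+1}:

  H_1: rank ker ∂_1 − rank ∂_2 = (21 − 6) − 13 = 2, and the invariant factors of ∂_2 are all 1, so H_1 = Z^2.

(K is a triangulation of the torus T^2.)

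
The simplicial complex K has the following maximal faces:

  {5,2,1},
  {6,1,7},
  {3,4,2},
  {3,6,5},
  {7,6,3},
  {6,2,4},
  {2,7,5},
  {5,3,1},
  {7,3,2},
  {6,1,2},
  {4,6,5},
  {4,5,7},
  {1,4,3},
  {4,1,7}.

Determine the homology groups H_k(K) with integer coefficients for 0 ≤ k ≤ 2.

Fix the vertex order 1 < 2 < 3 < 4 < 5 < 6 < 7 and write every simplex with vertices in increasing order. Then dim K = 2 and the simplices of K are:

  0-simplices (7): [1], [2], [3], [4], [5], [6], [7]
  1-simplices (21): [1,2], [1,3], [1,4], [1,5], [1,6], [1,7], [2,3], [2,4], [2,5], [2,6], [2,7], [3,4], [3,5], [3,6], [3,7], [4,5], [4,6], [4,7], [5,6], [5,7], [6,7]
  2-simplices (14): [1,2,5], [1,2,6], [1,3,4], [1,3,5], [1,4,7], [1,6,7], [2,3,4], [2,3,7], [2,4,6], [2,5,7], [3,5,6], [3,6,7], [4,5,6], [4,5,7]

so the chain groups are C_0 ≅ Z^7, C_1 ≅ Z^21, C_2 ≅ Z^14.

The boundary map ∂_1: C_1 → C_0 is given by ∂[p,q] = [q] − [p]. For instance
  ∂[1,5] = [5] − [1].
This gives a 7×21 integer matrix of rank 6; reducing to Smith normal form yields diagonal entries (1,1,1,1,1,1).

The boundary map ∂_2: C_2 → C_1 maps a triangle to the signed sum of its edges. For instance
  ∂[1,2,6] = [2,6] − [1,6] + [1,2],
  ∂[2,3,7] = [3,7] − [2,7] + [2,3].
As a 21×14 matrix over Z this has rank 13, with invariant factors (1,1,1,1,1,1,1,1,1,1,1,1,1).

From H_k ≅ ker(∂_k) / im(∂_{k+1}) we obtain:

  H_0: rank C_0 − rank ∂_1 = 7 − 6 = 1, and the invariant factors of ∂_1 are all 1, so H_0 = Z.
  H_1: rank ker ∂_1 − rank ∂_2 = (21 − 6) − 13 = 2, and the invariant factors of ∂_2 are all 1, so H_1 = Z^2.
  H_2: rank ker ∂_2 − rank ∂_3 = (14 − 13) − 0 = 1, and there is no ∂_3, so H_2 = Z.

H_0 ≅ Z,  H_1 ≅ Z^2,  H_2 ≅ Z.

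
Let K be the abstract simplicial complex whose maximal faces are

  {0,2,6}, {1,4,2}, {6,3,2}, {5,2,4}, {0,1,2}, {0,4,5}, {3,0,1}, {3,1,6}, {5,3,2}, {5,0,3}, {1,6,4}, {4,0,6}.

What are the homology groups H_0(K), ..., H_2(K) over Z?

Take the total order 0 < 1 < 2 < 3 < 4 < 5 < 6 on the vertex set. Then K (dimension 2) consists of the simplices:

  0-simplices (7): [0], [1], [2], [3], [4], [5], [6]
  1-simplices (18): [0,1], [0,2], [0,3], [0,4], [0,5], [0,6], [1,2], [1,3], [1,4], [1,6], [2,3], [2,4], [2,5], [2,6], [3,5], [3,6], [4,5], [4,6]
  2-simplices (12): [0,1,2], [0,1,3], [0,2,6], [0,3,5], [0,4,5], [0,4,6], [1,2,4], [1,3,6], [1,4,6], [2,3,5], [2,3,6], [2,4,5]

Hence C_0 ≅ Z^7, C_1 ≅ Z^18, C_2 ≅ Z^12.

∂_1: C_1 → C_0 sends each edge [p,q] (with p < q) to q − p. For instance
  ∂[3,5] = [5] − [3].
The resulting 7×18 matrix has rank 6, and its Smith normal form has invariant factors (1,1,1,1,1,1).

∂_2: C_2 → C_1 acts by ∂[p,q,r] = [q,r] − [p,r] + [p,q]. For instance
  ∂[0,1,3] = [1,3] − [0,3] + [0,1],
  ∂[0,4,6] = [4,6] − [0,6] + [0,4].
As a 18×12 matrix over Z this has rank 12, with invariant factors (1,1,1,1,1,1,1,1,1,1,1,2).

Now H_k = ker ∂_k / im ∂_{k+1}, so:

  H_0: rank C_0 − rank ∂_1 = 7 − 6 = 1, and the invariant factors of ∂_1 are all 1, so H_0 ≅ Z.
  H_1: rank ker ∂_1 − rank ∂_2 = (18 − 6) − 12 = 0, and ∂_2 has invariant factor 2 > 1, so H_1 ≅ Z/2.
  H_2: rank ker ∂_2 − rank ∂_3 = (12 − 12) − 0 = 0, and there is no ∂_3, so H_2 ≅ 0.

As a check, the Euler characteristic is 7 − 18 + 12 = 1, which agrees with 1 − 0 + 0 = 1.

H_0 ≅ Z,  H_1 ≅ Z/2,  H_2 = 0.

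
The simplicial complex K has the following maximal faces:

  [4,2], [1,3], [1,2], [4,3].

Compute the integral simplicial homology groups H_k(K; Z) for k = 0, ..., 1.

Order the vertices as 1 < 2 < 3 < 4. Listing each simplex with vertices in this order, K has dimension 1 with simplices:

  0-simplices (4): [1], [2], [3], [4]
  1-simplices (4): [1,2], [1,3], [2,4], [3,4]

so the chain groups are C_0 ≅ Z^4, C_1 ≅ Z^4.

The boundary map ∂_1: C_1 → C_0 sends each edge [p,q] (with p < q) to q − p. For instance
  ∂[2,4] = [4] − [2].
As a 4×4 matrix over Z this has rank 3, with invariant factors (1,1,1).

Now H_k = ker ∂_k / im ∂_{k+1}, so:

  H_0: rank C_0 − rank ∂_1 = 4 − 3 = 1, and the invariant factors of ∂_1 are all 1, so H_0 ≅ Z.
  H_1: rank ker ∂_1 − rank ∂_2 = (4 − 3) − 0 = 1, and there is no ∂_2, so H_1 ≅ Z.

As a check, the Euler characteristic is 4 − 4 = 0, which agrees with 1 − 1 = 0.
(K is a triangulation of the circle S^1.)

H_0 ≅ Z,  H_1 ≅ Z.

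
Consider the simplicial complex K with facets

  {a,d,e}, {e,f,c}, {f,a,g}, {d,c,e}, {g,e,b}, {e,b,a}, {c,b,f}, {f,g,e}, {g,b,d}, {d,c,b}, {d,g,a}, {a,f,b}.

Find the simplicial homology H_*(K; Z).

K has 7 vertices, 18 edges, 12 triangles.
rank ∂_0 = 0, rank ∂_1 = 6 ⇒ b_0 = 7 − 0 − 6 = 1; all invariant factors of ∂_1 are 1 so no torsion. So H_0 = Z.
rank ∂_1 = 6, rank ∂_2 = 12 ⇒ b_1 = 18 − 6 − 12 = 0; ∂_2 has invariant factor(s) [2] giving torsion. So H_1 = Z/2.
rank ∂_2 = 12, rank ∂_3 = 0 ⇒ b_2 = 12 − 12 − 0 = 0. So H_2 = 0.

H_0 = Z,  H_1 = Z/2,  H_2 = 0.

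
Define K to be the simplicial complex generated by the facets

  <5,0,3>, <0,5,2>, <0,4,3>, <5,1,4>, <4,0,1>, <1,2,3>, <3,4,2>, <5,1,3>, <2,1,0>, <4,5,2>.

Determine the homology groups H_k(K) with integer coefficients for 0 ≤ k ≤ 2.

Fix the vertex order 0 < 1 < 2 < 3 < 4 < 5 and write every simplex with vertices in increasing order. Then dim K = 2 and the simplices of K are:

  0-simplices (6): [0], [1], [2], [3], [4], [5]
  1-simplices (15): [0,1], [0,2], [0,3], [0,4], [0,5], [1,2], [1,3], [1,4], [1,5], [2,3], [2,4], [2,5], [3,4], [3,5], [4,5]
  2-simplices (10): [0,1,2], [0,1,4], [0,2,5], [0,3,4], [0,3,5], [1,2,3], [1,3,5], [1,4,5], [2,3,4], [2,4,5]

Hence C_0 ≅ Z^6, C_1 ≅ Z^15, C_2 ≅ Z^10.

∂_1: C_1 → C_0 is given by ∂[p,q] = [q] − [p]. For instance
  ∂[3,5] = [5] − [3].
This gives a 6×15 integer matrix of rank 5; reducing to Smith normal form yields diagonal entries (1,1,1,1,1).

∂_2: C_2 → C_1 acts by ∂[p,q,r] = [q,r] − [p,r] + [p,q]. For instance
  ∂[1,4,5] = [4,5] − [1,5] + [1,4],
  ∂[2,4,5] = [4,5] − [2,5] + [2,4].
The 15×10 boundary matrix has rank 10 and Smith normal form diag(1,1,1,1,1,1,1,1,1,2).

From H_k ≅ ker(∂_k) / im(∂_{k+1}) we obtain:

  H_0: rank C_0 − rank ∂_1 = 6 − 5 = 1, and the invariant factors of ∂_1 are all 1, so H_0 ≅ Z.
  H_1: rank ker ∂_1 − rank ∂_2 = (15 − 5) − 10 = 0, and ∂_2 has invariant factor 2 > 1, so H_1 ≅ Z/2.
  H_2: rank ker ∂_2 − rank ∂_3 = (10 − 10) − 0 = 0, and there is no ∂_3, so H_2 ≅ 0.

H_0 ≅ Z,  H_1 ≅ Z/2,  H_2 = 0.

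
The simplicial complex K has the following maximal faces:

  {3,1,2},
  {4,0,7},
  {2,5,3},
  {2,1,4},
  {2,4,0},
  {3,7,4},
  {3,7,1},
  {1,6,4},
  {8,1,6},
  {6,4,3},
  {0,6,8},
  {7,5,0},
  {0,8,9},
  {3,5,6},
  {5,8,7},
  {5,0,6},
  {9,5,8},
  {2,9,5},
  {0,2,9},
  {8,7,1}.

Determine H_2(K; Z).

H_2 ≅ 0.

We work with the vertex ordering 0 < 1 < 2 < 3 < 4 < 5 < 6 < 7 < 8 < 9. The simplices of K, each written with vertices in increasing order, are:

  0-simplices (10): [0], [1], [2], [3], [4], [5], [6], [7], [8], [9]
  1-simplices (30): (30 of them)
  2-simplices (20): (20 of them)

so the chain groups are C_0 ≅ Z^10, C_1 ≅ Z^30, C_2 ≅ Z^20.

∂_1: C_1 → C_0 sends each edge [p,q] (with p < q) to q − p. For instance
  ∂[0,9] = [9] − [0].
The 10×30 boundary matrix has rank 9 and Smith normal form diag(1,1,1,1,1,1,1,1,1).

Boundary ∂_2: C_2 → C_1 acts by ∂[p,q,r] = [q,r] − [p,r] + [p,q]. For instance
  ∂[0,8,9] = [8,9] − [0,9] + [0,8],
  ∂[1,2,4] = [2,4] − [1,4] + [1,2].
The 30×20 boundary matrix has rank 20 and Smith normal form diag(1,1,1,1,1,1,1,1,1,1,1,1,1,1,1,1,1,1,1,2).

Now H_k = ker ∂_k / im ∂_{k+1}, so:

  H_2: rank ker ∂_2 − rank ∂_3 = (20 − 20) − 0 = 0, and there is no ∂_3, so H_2 ≅ 0.

(K is a triangulation of the Klein bottle.)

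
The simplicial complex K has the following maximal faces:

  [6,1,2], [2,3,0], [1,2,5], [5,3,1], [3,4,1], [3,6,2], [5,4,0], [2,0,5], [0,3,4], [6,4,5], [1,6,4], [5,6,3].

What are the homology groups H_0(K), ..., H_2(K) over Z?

H_0 = Z,  H_1 = Z/2,  H_2 = 0.

Fix the vertex order 0 < 1 < 2 < 3 < 4 < 5 < 6 and write every simplex with vertices in increasing order. Then dim K = 2 and the simplices of K are:

  0-simplices (7): [0], [1], [2], [3], [4], [5], [6]
  1-simplices (18): [0,2], [0,3], [0,4], [0,5], [1,2], [1,3], [1,4], [1,5], [1,6], [2,3], [2,5], [2,6], [3,4], [3,5], [3,6], [4,5], [4,6], [5,6]
  2-simplices (12): [0,2,3], [0,2,5], [0,3,4], [0,4,5], [1,2,5], [1,2,6], [1,3,4], [1,3,5], [1,4,6], [2,3,6], [3,5,6], [4,5,6]

so the chain groups are C_0 ≅ Z^7, C_1 ≅ Z^18, C_2 ≅ Z^12.

Boundary ∂_1: C_1 → C_0 is given by ∂[p,q] = [q] − [p].
This gives a 7×18 integer matrix of rank 6; reducing to Smith normal form yields diagonal entries (1,1,1,1,1,1).

Boundary ∂_2: C_2 → C_1 acts by ∂[p,q,r] = [q,r] − [p,r] + [p,q]. For instance
  ∂[0,3,4] = [3,4] − [0,4] + [0,3],
  ∂[1,4,6] = [4,6] − [1,6] + [1,4].
As a 18×12 matrix over Z this has rank 12, with invariant factors (1,1,1,1,1,1,1,1,1,1,1,2).

Computing H_k = (kernel of ∂_k) / (image of ∂_{k+1}):

  H_0: rank C_0 − rank ∂_1 = 7 − 6 = 1, and the invariant factors of ∂_1 are all 1, so H_0 ≅ Z.
  H_1: rank ker ∂_1 − rank ∂_2 = (18 − 6) − 12 = 0, and ∂_2 has invariant factor 2 > 1, so H_1 ≅ Z/2.
  H_2: rank ker ∂_2 − rank ∂_3 = (12 − 12) − 0 = 0, and there is no ∂_3, so H_2 ≅ 0.

(K is a triangulation of the real projective plane RP^2.)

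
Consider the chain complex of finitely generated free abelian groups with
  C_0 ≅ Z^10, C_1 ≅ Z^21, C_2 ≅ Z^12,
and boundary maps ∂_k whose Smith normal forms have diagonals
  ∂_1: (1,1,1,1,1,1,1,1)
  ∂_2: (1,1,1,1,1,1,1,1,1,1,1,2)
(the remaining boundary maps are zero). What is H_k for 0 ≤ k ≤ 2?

H_0: b_0 = 10 − 0 − 8 = 2; torsion from ∂_1 factors > 1: none. So H_0 ≅ Z^2.
H_1: b_1 = 21 − 8 − 12 = 1; torsion from ∂_2 factors > 1: [2]. So H_1 ≅ Z ⊕ Z/2.
H_2: b_2 = 12 − 12 − 0 = 0; torsion from ∂_3 factors > 1: none. So H_2 ≅ 0.

H_0 ≅ Z^2,  H_1 ≅ Z ⊕ Z/2,  H_2 = 0.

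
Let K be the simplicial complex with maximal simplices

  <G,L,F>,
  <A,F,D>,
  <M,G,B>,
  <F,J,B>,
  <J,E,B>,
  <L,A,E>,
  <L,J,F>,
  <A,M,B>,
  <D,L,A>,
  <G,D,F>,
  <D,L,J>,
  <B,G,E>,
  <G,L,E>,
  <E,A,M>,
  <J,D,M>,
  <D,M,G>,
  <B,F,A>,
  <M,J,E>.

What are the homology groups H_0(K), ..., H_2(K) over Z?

We work with the vertex ordering A < B < D < E < F < G < J < L < M. The simplices of K, each written with vertices in increasing order, are:

  0-simplices (9): A, B, D, E, F, G, J, L, M
  1-simplices (27): AB, AD, AE, AF, AL, AM, BE, BF, BG, BJ, BM, DF, DG, DJ, DL, DM, EG, EJ, EL, EM, FG, FJ, FL, GL, GM, JL, JM
  2-simplices (18): ABF, ABM, ADF, ADL, AEL, AEM, BEG, BEJ, BFJ, BGM, DFG, DGM, DJL, DJM, EGL, EJM, FGL, FJL

Hence C_0 ≅ Z^9, C_1 ≅ Z^27, C_2 ≅ Z^18.

The boundary map ∂_1: C_1 → C_0 maps an edge to its endpoints' difference, ∂[p,q] = q − p.
This gives a 9×27 integer matrix of rank 8; reducing to Smith normal form yields diagonal entries (1,1,1,1,1,1,1,1).

∂_2: C_2 → C_1 acts by ∂[p,q,r] = [q,r] − [p,r] + [p,q]. For instance
  ∂DJM = JM − DM + DJ,
  ∂DFG = FG − DG + DF.
This gives a 27×18 integer matrix of rank 18; reducing to Smith normal form yields diagonal entries (1,1,1,1,1,1,1,1,1,1,1,1,1,1,1,1,1,2).

Now H_k = ker ∂_k / im ∂_{k+1}, so:

  H_0: rank C_0 − rank ∂_1 = 9 − 8 = 1, and the invariant factors of ∂_1 are all 1, so H_0 ≅ Z.
  H_1: rank ker ∂_1 − rank ∂_2 = (27 − 8) − 18 = 1, and ∂_2 has invariant factor 2 > 1, so H_1 ≅ Z ⊕ Z_2.
  H_2: rank ker ∂_2 − rank ∂_3 = (18 − 18) − 0 = 0, and there is no ∂_3, so H_2 ≅ 0.

As a check, the Euler characteristic is 9 − 27 + 18 = 0, which agrees with 1 − 1 + 0 = 0.

H_0 ≅ Z,  H_1 ≅ Z ⊕ Z_2,  H_2 = 0.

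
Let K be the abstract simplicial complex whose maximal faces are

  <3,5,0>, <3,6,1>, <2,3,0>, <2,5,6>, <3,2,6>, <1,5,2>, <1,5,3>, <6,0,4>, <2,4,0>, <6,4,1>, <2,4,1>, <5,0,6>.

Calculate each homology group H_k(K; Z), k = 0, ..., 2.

H_0 ≅ Z,  H_1 ≅ Z/2Z,  H_2 = 0.

We work with the vertex ordering 0 < 1 < 2 < 3 < 4 < 5 < 6. The simplices of K, each written with vertices in increasing order, are:

  0-simplices (7): [0], [1], [2], [3], [4], [5], [6]
  1-simplices (18): [0,2], [0,3], [0,4], [0,5], [0,6], [1,2], [1,3], [1,4], [1,5], [1,6], [2,3], [2,4], [2,5], [2,6], [3,5], [3,6], [4,6], [5,6]
  2-simplices (12): [0,2,3], [0,2,4], [0,3,5], [0,4,6], [0,5,6], [1,2,4], [1,2,5], [1,3,5], [1,3,6], [1,4,6], [2,3,6], [2,5,6]

Hence C_0 ≅ Z^7, C_1 ≅ Z^18, C_2 ≅ Z^12.

The boundary map ∂_1: C_1 → C_0 maps an edge to its endpoints' difference, ∂[p,q] = q − p.
The 7×18 boundary matrix has rank 6 and Smith normal form diag(1,1,1,1,1,1).

Boundary ∂_2: C_2 → C_1 sends each 2-simplex [p,q,r] to [q,r] − [p,r] + [p,q]. For instance
  ∂[2,3,6] = [3,6] − [2,6] + [2,3],
  ∂[1,4,6] = [4,6] − [1,6] + [1,4].
The resulting 18×12 matrix has rank 12, and its Smith normal form has invariant factors (1,1,1,1,1,1,1,1,1,1,1,2).

Reading off H_k = ker ∂_k / im ∂_{k+1}:

  H_0: rank C_0 − rank ∂_1 = 7 − 6 = 1, and the invariant factors of ∂_1 are all 1, so H_0 ≅ Z.
  H_1: rank ker ∂_1 − rank ∂_2 = (18 − 6) − 12 = 0, and ∂_2 has invariant factor 2 > 1, so H_1 ≅ Z/2Z.
  H_2: rank ker ∂_2 − rank ∂_3 = (12 − 12) − 0 = 0, and there is no ∂_3, so H_2 ≅ 0.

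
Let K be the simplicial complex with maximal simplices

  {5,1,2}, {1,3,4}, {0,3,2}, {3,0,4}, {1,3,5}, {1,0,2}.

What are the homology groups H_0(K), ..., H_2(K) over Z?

H_0 = Z,  H_1 = Z,  H_2 = 0.

Fix the vertex order 0 < 1 < 2 < 3 < 4 < 5 and write every simplex with vertices in increasing order. Then dim K = 2 and the simplices of K are:

  0-simplices (6): [0], [1], [2], [3], [4], [5]
  1-simplices (12): [0,1], [0,2], [0,3], [0,4], [1,2], [1,3], [1,4], [1,5], [2,3], [2,5], [3,4], [3,5]
  2-simplices (6): [0,1,2], [0,2,3], [0,3,4], [1,2,5], [1,3,4], [1,3,5]

Hence C_0 ≅ Z^6, C_1 ≅ Z^12, C_2 ≅ Z^6.

∂_1: C_1 → C_0 sends each edge [p,q] (with p < q) to q − p. For instance
  ∂[0,4] = [4] − [0].
The resulting 6×12 matrix has rank 5, and its Smith normal form has invariant factors (1,1,1,1,1).

Boundary ∂_2: C_2 → C_1 maps a triangle to the signed sum of its edges. For instance
  ∂[0,2,3] = [2,3] − [0,3] + [0,2],
  ∂[0,3,4] = [3,4] − [0,4] + [0,3].
The resulting 12×6 matrix has rank 6, and its Smith normal form has invariant factors (1,1,1,1,1,1).

From H_k ≅ ker(∂_k) / im(∂_{k+1}) we obtain:

  H_0: rank C_0 − rank ∂_1 = 6 − 5 = 1, and the invariant factors of ∂_1 are all 1, so H_0 = Z.
  H_1: rank ker ∂_1 − rank ∂_2 = (12 − 5) − 6 = 1, and the invariant factors of ∂_2 are all 1, so H_1 = Z.
  H_2: rank ker ∂_2 − rank ∂_3 = (6 − 6) − 0 = 0, and there is no ∂_3, so H_2 = 0.

(K is a triangulation of the cylinder S^1 x I.)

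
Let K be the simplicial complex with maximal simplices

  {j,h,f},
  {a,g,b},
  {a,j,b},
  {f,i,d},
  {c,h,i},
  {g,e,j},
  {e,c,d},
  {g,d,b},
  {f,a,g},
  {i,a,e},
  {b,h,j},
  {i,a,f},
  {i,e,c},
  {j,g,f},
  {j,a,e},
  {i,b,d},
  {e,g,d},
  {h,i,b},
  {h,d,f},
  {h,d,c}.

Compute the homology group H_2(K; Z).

H_2 ≅ 0.

Order the vertices as a < b < c < d < e < f < g < h < i < j. Listing each simplex with vertices in this order, K has dimension 2 with simplices:

  0-simplices (10): a, b, c, d, e, f, g, h, i, j
  1-simplices (30): ab, ae, af, ag, ai, aj, bd, bg, bh, bi, bj, cd, ce, ch, ci, de, df, dg, dh, di, eg, ei, ej, fg, fh, fi, fj, gj, hi, hj
  2-simplices (20): abg, abj, aei, aej, afg, afi, bdg, bdi, bhi, bhj, cde, cdh, cei, chi, deg, dfh, dfi, egj, fgj, fhj

so the chain groups are C_0 ≅ Z^10, C_1 ≅ Z^30, C_2 ≅ Z^20.

∂_1: C_1 → C_0 maps an edge to its endpoints' difference, ∂[p,q] = q − p.
As a 10×30 matrix over Z this has rank 9, with invariant factors (1,1,1,1,1,1,1,1,1).

The boundary map ∂_2: C_2 → C_1 acts by ∂[p,q,r] = [q,r] − [p,r] + [p,q]. For instance
  ∂dfh = fh − dh + df,
  ∂abj = bj − aj + ab.
The 30×20 boundary matrix has rank 20 and Smith normal form diag(1,1,1,1,1,1,1,1,1,1,1,1,1,1,1,1,1,1,1,2).

Computing H_k = (kernel of ∂_k) / (image of ∂_{k+1}):

  H_2: rank ker ∂_2 − rank ∂_3 = (20 − 20) − 0 = 0, and there is no ∂_3, so H_2 ≅ 0.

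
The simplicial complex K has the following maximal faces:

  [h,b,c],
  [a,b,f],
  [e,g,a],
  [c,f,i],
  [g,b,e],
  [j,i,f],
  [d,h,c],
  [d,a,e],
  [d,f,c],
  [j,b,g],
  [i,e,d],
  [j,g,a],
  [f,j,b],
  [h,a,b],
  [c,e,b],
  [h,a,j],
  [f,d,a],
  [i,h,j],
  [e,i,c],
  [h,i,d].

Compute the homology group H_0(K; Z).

H_0 = Z.

K has 10 vertices, 30 edges, 20 triangles.
rank ∂_0 = 0, rank ∂_1 = 9 ⇒ b_0 = 10 − 0 − 9 = 1; all invariant factors of ∂_1 are 1 so no torsion. So H_0 ≅ Z.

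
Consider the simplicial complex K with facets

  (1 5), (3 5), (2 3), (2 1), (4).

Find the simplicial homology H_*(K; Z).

We work with the vertex ordering 1 < 2 < 3 < 4 < 5. The simplices of K, each written with vertices in increasing order, are:

  0-simplices (5): [1], [2], [3], [4], [5]
  1-simplices (4): [1,2], [1,5], [2,3], [3,5]

so the chain groups are C_0 ≅ Z^5, C_1 ≅ Z^4.

Boundary ∂_1: C_1 → C_0 maps an edge to its endpoints' difference, ∂[p,q] = q − p. For instance
  ∂[3,5] = [5] − [3].
The 5×4 boundary matrix has rank 3 and Smith normal form diag(1,1,1).

Now H_k = ker ∂_k / im ∂_{k+1}, so:

  H_0: rank C_0 − rank ∂_1 = 5 − 3 = 2, and the invariant factors of ∂_1 are all 1, so H_0 = Z^2.
  H_1: rank ker ∂_1 − rank ∂_2 = (4 − 3) − 0 = 1, and there is no ∂_2, so H_1 = Z.

H_0 ≅ Z^2,  H_1 ≅ Z.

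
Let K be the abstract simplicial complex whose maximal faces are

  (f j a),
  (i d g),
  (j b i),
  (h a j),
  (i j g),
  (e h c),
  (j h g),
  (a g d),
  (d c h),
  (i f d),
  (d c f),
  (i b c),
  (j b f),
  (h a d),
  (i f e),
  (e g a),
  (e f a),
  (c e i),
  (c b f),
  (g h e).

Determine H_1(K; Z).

Take the total order a < b < c < d < e < f < g < h < i < j on the vertex set. Then K (dimension 2) consists of the simplices:

  0-simplices (10): a, b, c, d, e, f, g, h, i, j
  1-simplices (30): ad, ae, af, ag, ah, aj, bc, bf, bi, bj, cd, ce, cf, ch, ci, df, dg, dh, di, ef, eg, eh, ei, fi, fj, gh, gi, gj, hj, ij
  2-simplices (20): adg, adh, aef, aeg, afj, ahj, bcf, bci, bfj, bij, cdf, cdh, ceh, cei, dfi, dgi, efi, egh, ghj, gij

giving chain groups C_0 ≅ Z^10, C_1 ≅ Z^30, C_2 ≅ Z^20.

The boundary map ∂_1: C_1 → C_0 is given by ∂[p,q] = [q] − [p].
The 10×30 boundary matrix has rank 9 and Smith normal form diag(1,1,1,1,1,1,1,1,1).

The boundary map ∂_2: C_2 → C_1 acts by ∂[p,q,r] = [q,r] − [p,r] + [p,q]. For instance
  ∂efi = fi − ei + ef,
  ∂ceh = eh − ch + ce.
This gives a 30×20 integer matrix of rank 20; reducing to Smith normal form yields diagonal entries (1,1,1,1,1,1,1,1,1,1,1,1,1,1,1,1,1,1,1,2).

Now H_k = ker ∂_k / im ∂_{k+1}, so:

  H_1: rank ker ∂_1 − rank ∂_2 = (30 − 9) − 20 = 1, and ∂_2 has invariant factor 2 > 1, so H_1 ≅ Z ⊕ Z/2Z.

(K is a triangulation of the Klein bottle.)

H_1 = Z ⊕ Z/2Z.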